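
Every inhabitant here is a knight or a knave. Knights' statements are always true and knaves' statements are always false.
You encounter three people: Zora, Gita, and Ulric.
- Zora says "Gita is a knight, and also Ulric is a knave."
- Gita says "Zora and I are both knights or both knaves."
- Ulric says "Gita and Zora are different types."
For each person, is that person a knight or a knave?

Zora is a knight, Gita is a knight, and Ulric is a knave.

Zora is a knight; "Gita is a knight, and also Ulric is a knave" is True, as required.
Gita is a knight; "Zora and I are both knights or both knaves" is True, as required.
Ulric (knave): "Gita and Zora are different types" — false. ✓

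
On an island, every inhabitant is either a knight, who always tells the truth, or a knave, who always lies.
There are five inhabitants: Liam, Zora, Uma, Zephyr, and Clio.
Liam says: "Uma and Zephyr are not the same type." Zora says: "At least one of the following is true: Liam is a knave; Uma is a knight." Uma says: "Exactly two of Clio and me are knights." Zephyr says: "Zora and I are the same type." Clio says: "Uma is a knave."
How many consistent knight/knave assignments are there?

Consistent assignments:
  Liam=knave, Zora=knight, Uma=knave, Zephyr=knave, Clio=knight

1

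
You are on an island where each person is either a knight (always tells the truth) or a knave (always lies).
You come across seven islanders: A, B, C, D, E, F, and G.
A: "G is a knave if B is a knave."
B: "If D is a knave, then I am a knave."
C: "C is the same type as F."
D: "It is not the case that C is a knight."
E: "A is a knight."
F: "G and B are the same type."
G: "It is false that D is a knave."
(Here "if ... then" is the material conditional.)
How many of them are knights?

6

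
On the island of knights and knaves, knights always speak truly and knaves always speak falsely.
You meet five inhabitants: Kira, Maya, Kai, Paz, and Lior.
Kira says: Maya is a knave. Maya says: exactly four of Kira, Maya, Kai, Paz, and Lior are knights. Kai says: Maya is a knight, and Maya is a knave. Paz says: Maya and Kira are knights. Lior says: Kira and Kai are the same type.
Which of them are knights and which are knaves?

Kira is a knight, Maya is a knave, Kai is a knave, Paz is a knave, and Lior is a knave.

Kira is a knight, so "Maya is a knave" must be True — and it is.
Maya is a knave; "exactly four of Kira, Maya, Kai, Paz, and Lior are knights" is false, as required.
Kai is a knave; "Maya is a knight, and Maya is a knave" is false, as required.
Paz is a knave, so "Maya and Kira are knights" must be false — and it is.
As a knave, Lior's statement "Kira and Kai are the same type" should be false; it is.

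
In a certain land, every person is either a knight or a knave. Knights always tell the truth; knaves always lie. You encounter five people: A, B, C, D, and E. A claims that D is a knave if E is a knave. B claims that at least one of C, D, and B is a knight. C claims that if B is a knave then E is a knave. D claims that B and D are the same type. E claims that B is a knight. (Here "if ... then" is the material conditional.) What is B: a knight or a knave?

B is a knight.

Consistent assignments: {A=knight, B=knight, C=knight, D=knight, E=knight}; {A=knight, B=knight, C=knight, D=knave, E=knight}
In every consistent assignment, B is a knight.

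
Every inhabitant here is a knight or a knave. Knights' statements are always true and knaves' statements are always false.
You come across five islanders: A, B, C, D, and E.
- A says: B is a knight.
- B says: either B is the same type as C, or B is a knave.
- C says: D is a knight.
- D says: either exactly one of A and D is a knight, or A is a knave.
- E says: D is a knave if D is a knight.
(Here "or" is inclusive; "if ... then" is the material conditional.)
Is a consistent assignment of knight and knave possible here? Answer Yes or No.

No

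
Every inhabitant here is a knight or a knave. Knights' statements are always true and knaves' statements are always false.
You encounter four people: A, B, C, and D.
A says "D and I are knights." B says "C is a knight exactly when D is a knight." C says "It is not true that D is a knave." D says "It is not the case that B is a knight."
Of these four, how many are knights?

The unique consistent assignment is A=knave, B=knight, C=knave, D=knave.
That has 1 knight.

1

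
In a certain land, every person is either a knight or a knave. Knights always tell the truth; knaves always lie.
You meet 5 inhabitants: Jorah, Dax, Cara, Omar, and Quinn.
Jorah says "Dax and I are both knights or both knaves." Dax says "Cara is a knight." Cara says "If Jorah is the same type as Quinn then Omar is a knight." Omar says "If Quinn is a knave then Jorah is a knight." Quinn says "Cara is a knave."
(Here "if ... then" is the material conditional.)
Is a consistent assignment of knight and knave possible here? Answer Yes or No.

Yes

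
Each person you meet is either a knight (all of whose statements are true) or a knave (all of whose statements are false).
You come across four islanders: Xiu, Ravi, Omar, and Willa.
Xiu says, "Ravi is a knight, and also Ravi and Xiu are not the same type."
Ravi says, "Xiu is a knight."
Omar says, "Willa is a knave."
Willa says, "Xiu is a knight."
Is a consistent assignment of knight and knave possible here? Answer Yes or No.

Yes

One consistent assignment: Xiu=knave, Ravi=knave, Omar=knight, Willa=knave.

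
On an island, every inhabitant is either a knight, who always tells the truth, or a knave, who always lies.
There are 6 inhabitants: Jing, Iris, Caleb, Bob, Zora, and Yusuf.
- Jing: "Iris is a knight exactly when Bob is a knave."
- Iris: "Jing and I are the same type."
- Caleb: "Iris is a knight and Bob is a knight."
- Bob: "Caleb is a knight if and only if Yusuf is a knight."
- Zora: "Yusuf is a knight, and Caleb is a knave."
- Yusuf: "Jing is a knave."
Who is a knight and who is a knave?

Jing is a knight, Iris is a knave, Caleb is a knave, Bob is a knight, Zora is a knave, and Yusuf is a knave.

Jing is a knight, and the claim "Iris is a knight exactly when Bob is a knave" is indeed True.
Iris (knave): "Jing and I are the same type" — False. ✓
Caleb is a knave, so "Iris is a knight and Bob is a knight" must be False — and it is.
Bob is a knight, and the claim "Caleb is a knight if and only if Yusuf is a knight" is indeed True.
Zora is a knave, so "Yusuf is a knight, and Caleb is a knave" must be False — and it is.
Yusuf is a knave; "Jing is a knave" is False, as required.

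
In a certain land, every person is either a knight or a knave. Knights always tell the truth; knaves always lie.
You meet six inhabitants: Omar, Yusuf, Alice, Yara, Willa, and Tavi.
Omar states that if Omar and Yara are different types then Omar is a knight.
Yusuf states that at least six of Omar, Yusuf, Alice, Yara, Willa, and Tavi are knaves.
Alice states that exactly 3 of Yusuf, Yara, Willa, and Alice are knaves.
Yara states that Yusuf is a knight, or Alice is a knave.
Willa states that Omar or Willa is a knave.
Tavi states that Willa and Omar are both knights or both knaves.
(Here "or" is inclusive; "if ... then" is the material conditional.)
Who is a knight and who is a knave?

Knights: Yara and Willa. Knaves: Omar, Yusuf, Alice, and Tavi.

Omar is a knave; "if Omar and Yara are different types then Omar is a knight" is False, as required.
Yusuf is a knave, and the claim "at least six of Omar, Yusuf, Alice, Yara, Willa, and Tavi are knaves" is indeed False.
Alice is a knave, and the claim "exactly 3 of Yusuf, Yara, Willa, and Alice are knaves" is indeed False.
As a knight, Yara's statement "Yusuf is a knight, or Alice is a knave" should be true; it is.
Willa (knight): "Omar or Willa is a knave" — true. ✓
Tavi is a knave, so "Willa and Omar are both knights or both knaves" must be False — and it is.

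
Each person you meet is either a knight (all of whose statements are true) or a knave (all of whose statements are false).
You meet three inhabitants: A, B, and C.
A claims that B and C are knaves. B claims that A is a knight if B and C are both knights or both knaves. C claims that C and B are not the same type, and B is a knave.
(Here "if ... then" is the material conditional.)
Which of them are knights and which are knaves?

A is a knave, B is a knight, and C is a knave.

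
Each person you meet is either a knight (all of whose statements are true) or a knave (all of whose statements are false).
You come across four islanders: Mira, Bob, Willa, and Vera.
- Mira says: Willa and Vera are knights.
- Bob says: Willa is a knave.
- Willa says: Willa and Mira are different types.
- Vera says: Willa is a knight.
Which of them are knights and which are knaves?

Mira is a knave; "Willa and Vera are knights" is false, as required.
Bob is a knight; "Willa is a knave" is true, as required.
Willa is a knave, so "Willa and Mira are different types" must be false — and it is.
Vera is a knave, so "Willa is a knight" must be false — and it is.

Mira is a knave, Bob is a knight, Willa is a knave, and Vera is a knave.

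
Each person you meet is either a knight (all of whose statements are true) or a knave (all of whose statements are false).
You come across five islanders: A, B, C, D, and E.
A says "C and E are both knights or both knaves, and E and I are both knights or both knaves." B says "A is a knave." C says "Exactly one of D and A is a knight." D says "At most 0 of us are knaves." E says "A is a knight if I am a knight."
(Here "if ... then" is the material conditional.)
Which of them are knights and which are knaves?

Knights: A, C, and E. Knaves: B and D.

A is a knight; "C and E are both knights or both knaves, and E and I are both knights or both knaves" is True, as required.
B is a knave, and the claim "A is a knave" is indeed False.
Since C is a knight, "exactly one of D and A is a knight" needs to be True, which holds.
D is a knave; "at most 0 of us are knaves" is False, as required.
As a knight, E's statement "A is a knight if I am a knight" should be True; it is.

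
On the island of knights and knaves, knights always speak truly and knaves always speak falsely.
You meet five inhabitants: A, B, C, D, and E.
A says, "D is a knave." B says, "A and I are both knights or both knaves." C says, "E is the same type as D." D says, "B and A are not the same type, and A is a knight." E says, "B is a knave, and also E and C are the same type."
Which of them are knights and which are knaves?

A is a knight, B is a knight, C is a knight, D is a knave, and E is a knave.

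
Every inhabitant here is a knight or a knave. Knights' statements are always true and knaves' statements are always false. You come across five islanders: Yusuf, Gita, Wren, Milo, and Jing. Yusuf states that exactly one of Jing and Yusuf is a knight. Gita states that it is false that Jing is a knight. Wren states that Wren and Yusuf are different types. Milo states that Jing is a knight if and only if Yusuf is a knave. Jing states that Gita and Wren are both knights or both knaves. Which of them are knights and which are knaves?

Yusuf is a knave, Gita is a knight, Wren is a knave, Milo is a knave, and Jing is a knave.

Suppose Yusuf is a knight. Then Yusuf's statement "exactly one of Jing and Yusuf is a knight" would have to be true. Checking the 16 ways to assign the others, none is consistent with every speaker.
(For instance, with Gita=knight, Wren=knave, Milo=knave, Jing=knave, Wren's claim "Wren and Yusuf are different types" comes out true where it would need to be false.)
So Yusuf must be a knave, making "exactly one of Jing and Yusuf is a knight" false. Taking Yusuf=knave, Gita=knight, Wren=knave, Milo=knave, Jing=knave, each remaining statement checks out:
  Gita (knight): "it is false that Jing is a knight" — true. ✓
  Wren (knave): "Wren and Yusuf are different types" — false. ✓
  Milo (knave): "Jing is a knight if and only if Yusuf is a knave" — false. ✓
  Jing (knave): "Gita and Wren are both knights or both knaves" — false. ✓
This is the unique consistent assignment.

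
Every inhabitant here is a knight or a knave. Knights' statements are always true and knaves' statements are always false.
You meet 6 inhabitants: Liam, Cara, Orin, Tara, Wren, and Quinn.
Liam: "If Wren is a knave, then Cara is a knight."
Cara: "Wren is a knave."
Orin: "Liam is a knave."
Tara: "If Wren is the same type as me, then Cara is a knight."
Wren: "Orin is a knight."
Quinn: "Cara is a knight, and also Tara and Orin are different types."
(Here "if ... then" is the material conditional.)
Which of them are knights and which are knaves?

Liam is a knight, and the claim "if Wren is a knave, then Cara is a knight" is indeed true.
Cara is a knight; "Wren is a knave" is true, as required.
Orin is a knave, and the claim "Liam is a knave" is indeed False.
Tara (knight): "if Wren is the same type as me, then Cara is a knight" — true. ✓
Wren is a knave, so "Orin is a knight" must be False — and it is.
Quinn is a knight, and the claim "Cara is a knight, and also Tara and Orin are different types" is indeed true.

Liam is a knight, Cara is a knight, Orin is a knave, Tara is a knight, Wren is a knave, and Quinn is a knight.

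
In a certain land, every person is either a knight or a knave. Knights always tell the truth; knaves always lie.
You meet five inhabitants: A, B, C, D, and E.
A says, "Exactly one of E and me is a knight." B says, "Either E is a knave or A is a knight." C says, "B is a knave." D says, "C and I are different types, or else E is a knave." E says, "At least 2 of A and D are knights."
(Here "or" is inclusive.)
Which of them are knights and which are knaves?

Suppose A is a knight. Then A's statement "exactly one of E and me is a knight" would have to be true. Checking the 16 ways to assign the others, none is consistent with every speaker.
(For instance, with B=knight, C=knave, D=knight, E=knave, E's claim "at least 2 of A and D are knights" comes out true where it would need to be false.)
So A must be a knave, making "exactly one of E and me is a knight" false. Taking A=knave, B=knight, C=knave, D=knight, E=knave, each remaining statement checks out:
  B (knight): "either E is a knave or A is a knight" — true. ✓
  C (knave): "B is a knave" — false. ✓
  D (knight): "C and I are different types, or else E is a knave" — true. ✓
  E (knave): "at least 2 of A and D are knights" — false. ✓
This is the unique consistent assignment.

A is a knave, B is a knight, C is a knave, D is a knight, and E is a knave.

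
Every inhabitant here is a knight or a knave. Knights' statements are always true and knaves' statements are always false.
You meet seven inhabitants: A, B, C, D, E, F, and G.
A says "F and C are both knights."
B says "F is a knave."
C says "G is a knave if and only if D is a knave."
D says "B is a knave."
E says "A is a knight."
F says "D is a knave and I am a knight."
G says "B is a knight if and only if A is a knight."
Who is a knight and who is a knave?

As a knave, A's statement "F and C are both knights" should be false; it is.
B is a knight; "F is a knave" is true, as required.
C (knight): "G is a knave if and only if D is a knave" — true. ✓
D is a knave; "B is a knave" is false, as required.
As a knave, E's statement "A is a knight" should be false; it is.
F is a knave, and the claim "D is a knave and I am a knight" is indeed false.
G is a knave; "B is a knight if and only if A is a knight" is false, as required.

A is a knave, B is a knight, C is a knight, D is a knave, E is a knave, F is a knave, and G is a knave.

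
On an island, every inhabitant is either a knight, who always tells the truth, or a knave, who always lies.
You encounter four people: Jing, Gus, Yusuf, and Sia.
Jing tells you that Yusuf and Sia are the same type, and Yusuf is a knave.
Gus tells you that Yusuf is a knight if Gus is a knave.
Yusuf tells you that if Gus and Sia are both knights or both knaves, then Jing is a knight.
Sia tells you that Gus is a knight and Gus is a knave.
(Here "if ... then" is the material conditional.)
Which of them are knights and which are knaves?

Jing is a knave, so "Yusuf and Sia are the same type, and Yusuf is a knave" must be false — and it is.
Gus (knight): "Yusuf is a knight if Gus is a knave" — true. ✓
Yusuf is a knight, and the claim "if Gus and Sia are both knights or both knaves, then Jing is a knight" is indeed true.
Sia is a knave, so "Gus is a knight and Gus is a knave" must be false — and it is.

Knights: Gus and Yusuf. Knaves: Jing and Sia.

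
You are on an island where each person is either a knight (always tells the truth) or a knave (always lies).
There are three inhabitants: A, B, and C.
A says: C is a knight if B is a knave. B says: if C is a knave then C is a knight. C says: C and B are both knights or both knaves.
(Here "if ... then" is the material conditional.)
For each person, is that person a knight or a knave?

A is a knight, B is a knight, and C is a knight.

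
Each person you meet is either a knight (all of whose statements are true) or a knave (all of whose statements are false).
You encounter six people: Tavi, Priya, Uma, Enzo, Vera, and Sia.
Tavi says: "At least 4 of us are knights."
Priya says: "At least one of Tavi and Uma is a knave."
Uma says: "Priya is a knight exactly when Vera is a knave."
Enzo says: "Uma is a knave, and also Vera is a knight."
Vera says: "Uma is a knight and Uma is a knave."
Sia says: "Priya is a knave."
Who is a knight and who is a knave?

Tavi is a knave, Priya is a knight, Uma is a knight, Enzo is a knave, Vera is a knave, and Sia is a knave.

Tavi is a knave; "at least 4 of us are knights" is False, as required.
Since Priya is a knight, "at least one of Tavi and Uma is a knave" needs to be true, which holds.
As a knight, Uma's statement "Priya is a knight exactly when Vera is a knave" should be true; it is.
Since Enzo is a knave, "Uma is a knave, and also Vera is a knight" needs to be False, which holds.
As a knave, Vera's statement "Uma is a knight and Uma is a knave" should be False; it is.
Sia is a knave, so "Priya is a knave" must be False — and it is.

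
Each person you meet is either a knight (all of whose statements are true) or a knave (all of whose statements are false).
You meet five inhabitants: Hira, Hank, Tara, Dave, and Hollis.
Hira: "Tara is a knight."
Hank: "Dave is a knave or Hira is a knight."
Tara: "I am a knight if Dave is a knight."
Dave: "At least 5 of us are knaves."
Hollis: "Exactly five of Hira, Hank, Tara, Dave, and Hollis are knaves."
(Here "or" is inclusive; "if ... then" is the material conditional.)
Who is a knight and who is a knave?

Suppose Hira is a knave. Then Hira's statement "Tara is a knight" would have to be false. Checking the 16 ways to assign the others, none is consistent with every speaker.
(For instance, with Hank=knight, Tara=knight, Dave=knave, Hollis=knave, Hira's claim "Tara is a knight" comes out true where it would need to be false.)
So Hira must be a knight, making "Tara is a knight" true. Taking Hira=knight, Hank=knight, Tara=knight, Dave=knave, Hollis=knave, each remaining statement checks out:
  Hank (knight): "Dave is a knave or Hira is a knight" — true. ✓
  Tara (knight): "I am a knight if Dave is a knight" — true. ✓
  Dave (knave): "at least 5 of us are knaves" — false. ✓
  Hollis (knave): "exactly five of Hira, Hank, Tara, Dave, and Hollis are knaves" — false. ✓
This is the unique consistent assignment.

Hira is a knight, Hank is a knight, Tara is a knight, Dave is a knave, and Hollis is a knave.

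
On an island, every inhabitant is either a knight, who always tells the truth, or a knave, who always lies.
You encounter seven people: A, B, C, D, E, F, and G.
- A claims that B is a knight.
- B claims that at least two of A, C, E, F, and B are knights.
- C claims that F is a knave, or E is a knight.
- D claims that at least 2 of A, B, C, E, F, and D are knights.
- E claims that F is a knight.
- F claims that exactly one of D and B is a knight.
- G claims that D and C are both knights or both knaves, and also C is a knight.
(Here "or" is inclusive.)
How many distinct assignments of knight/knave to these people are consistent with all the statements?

2

Consistent assignments:
  A=knight, B=knight, C=knight, D=knight, E=knave, F=knave, G=knight
  A=knave, B=knave, C=knight, D=knave, E=knave, F=knave, G=knave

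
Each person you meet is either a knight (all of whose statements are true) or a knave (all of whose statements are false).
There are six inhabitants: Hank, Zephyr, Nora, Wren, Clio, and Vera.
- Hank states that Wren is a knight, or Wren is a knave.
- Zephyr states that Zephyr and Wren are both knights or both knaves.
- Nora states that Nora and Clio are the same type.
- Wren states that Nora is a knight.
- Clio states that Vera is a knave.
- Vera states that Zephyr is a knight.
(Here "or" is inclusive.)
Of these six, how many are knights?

The unique consistent assignment is Hank=knight, Zephyr=knave, Nora=knight, Wren=knight, Clio=knight, Vera=knave.
That has 4 knights.

4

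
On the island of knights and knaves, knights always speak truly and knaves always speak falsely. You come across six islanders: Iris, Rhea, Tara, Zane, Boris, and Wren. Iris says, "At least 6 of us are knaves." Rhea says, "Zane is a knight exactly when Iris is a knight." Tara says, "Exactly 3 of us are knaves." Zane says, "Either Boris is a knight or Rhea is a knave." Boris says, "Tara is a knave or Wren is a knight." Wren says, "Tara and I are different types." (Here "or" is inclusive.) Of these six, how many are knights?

2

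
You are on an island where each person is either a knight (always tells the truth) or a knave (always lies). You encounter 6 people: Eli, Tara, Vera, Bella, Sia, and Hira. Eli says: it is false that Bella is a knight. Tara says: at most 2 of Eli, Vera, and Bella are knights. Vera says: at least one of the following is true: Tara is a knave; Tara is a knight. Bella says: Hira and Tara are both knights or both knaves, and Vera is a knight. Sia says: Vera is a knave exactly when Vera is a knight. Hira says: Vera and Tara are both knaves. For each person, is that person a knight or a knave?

Knights: Eli, Tara, and Vera. Knaves: Bella, Sia, and Hira.

Since Eli is a knight, "it is false that Bella is a knight" needs to be True, which holds.
Tara is a knight; "at most 2 of Eli, Vera, and Bella are knights" is True, as required.
Vera is a knight, and the claim "at least one of the following is true: Tara is a knave; Tara is a knight" is indeed True.
Since Bella is a knave, "Hira and Tara are both knights or both knaves, and Vera is a knight" needs to be False, which holds.
Sia is a knave; "Vera is a knave exactly when Vera is a knight" is False, as required.
Hira is a knave, so "Vera and Tara are both knaves" must be False — and it is.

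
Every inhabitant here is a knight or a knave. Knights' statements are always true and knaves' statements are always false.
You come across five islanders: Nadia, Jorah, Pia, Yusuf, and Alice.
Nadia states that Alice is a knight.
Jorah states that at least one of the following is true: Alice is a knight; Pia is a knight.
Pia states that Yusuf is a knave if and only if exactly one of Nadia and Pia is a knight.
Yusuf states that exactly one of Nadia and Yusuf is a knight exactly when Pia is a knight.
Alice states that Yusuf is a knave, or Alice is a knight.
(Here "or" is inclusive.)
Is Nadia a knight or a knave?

Nadia is a knight.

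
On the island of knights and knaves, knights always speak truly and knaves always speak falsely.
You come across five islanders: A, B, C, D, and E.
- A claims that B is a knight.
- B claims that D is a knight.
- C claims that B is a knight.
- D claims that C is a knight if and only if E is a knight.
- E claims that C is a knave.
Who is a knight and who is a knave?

Knights: E. Knaves: A, B, C, and D.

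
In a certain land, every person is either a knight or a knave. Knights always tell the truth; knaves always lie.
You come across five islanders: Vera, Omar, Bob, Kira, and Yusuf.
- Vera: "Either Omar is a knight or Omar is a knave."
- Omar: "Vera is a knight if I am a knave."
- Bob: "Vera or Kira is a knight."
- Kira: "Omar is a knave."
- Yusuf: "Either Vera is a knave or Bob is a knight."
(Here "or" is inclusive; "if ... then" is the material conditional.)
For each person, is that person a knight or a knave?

Vera is a knight, Omar is a knight, Bob is a knight, Kira is a knave, and Yusuf is a knight.

Vera is a knight, so "either Omar is a knight or Omar is a knave" must be True — and it is.
Omar is a knight; "Vera is a knight if I am a knave" is True, as required.
Since Bob is a knight, "Vera or Kira is a knight" needs to be True, which holds.
Kira (knave): "Omar is a knave" — False. ✓
Yusuf (knight): "either Vera is a knave or Bob is a knight" — True. ✓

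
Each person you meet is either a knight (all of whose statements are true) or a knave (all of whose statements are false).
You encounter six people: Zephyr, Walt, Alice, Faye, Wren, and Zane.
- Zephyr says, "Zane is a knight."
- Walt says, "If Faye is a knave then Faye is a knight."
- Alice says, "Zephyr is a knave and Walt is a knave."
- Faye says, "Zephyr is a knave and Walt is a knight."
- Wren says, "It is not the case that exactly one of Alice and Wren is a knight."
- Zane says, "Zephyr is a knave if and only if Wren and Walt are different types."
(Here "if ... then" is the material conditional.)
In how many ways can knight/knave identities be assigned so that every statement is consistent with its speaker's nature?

1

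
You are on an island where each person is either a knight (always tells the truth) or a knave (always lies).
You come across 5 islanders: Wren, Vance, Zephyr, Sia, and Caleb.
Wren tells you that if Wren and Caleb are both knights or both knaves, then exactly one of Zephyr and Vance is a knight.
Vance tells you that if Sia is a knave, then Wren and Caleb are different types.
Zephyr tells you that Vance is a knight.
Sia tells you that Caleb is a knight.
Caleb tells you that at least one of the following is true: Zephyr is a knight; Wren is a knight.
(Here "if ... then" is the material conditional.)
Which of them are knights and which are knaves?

Wren is a knave, and the claim "if Wren and Caleb are both knights or both knaves, then exactly one of Zephyr and Vance is a knight" is indeed false.
Vance is a knave, and the claim "if Sia is a knave, then Wren and Caleb are different types" is indeed false.
As a knave, Zephyr's statement "Vance is a knight" should be false; it is.
Sia is a knave; "Caleb is a knight" is false, as required.
Caleb is a knave; "at least one of the following is true: Zephyr is a knight; Wren is a knight" is false, as required.

Knights: none. Knaves: Wren, Vance, Zephyr, Sia, and Caleb.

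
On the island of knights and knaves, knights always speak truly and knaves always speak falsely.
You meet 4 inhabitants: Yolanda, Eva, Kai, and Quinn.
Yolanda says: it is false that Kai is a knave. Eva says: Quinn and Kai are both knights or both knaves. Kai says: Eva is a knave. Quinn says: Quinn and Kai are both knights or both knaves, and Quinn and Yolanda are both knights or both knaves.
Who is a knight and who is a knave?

Yolanda is a knight, Eva is a knave, Kai is a knight, and Quinn is a knave.

As a knight, Yolanda's statement "it is false that Kai is a knave" should be true; it is.
As a knave, Eva's statement "Quinn and Kai are both knights or both knaves" should be False; it is.
Kai is a knight, so "Eva is a knave" must be true — and it is.
Since Quinn is a knave, "Quinn and Kai are both knights or both knaves, and Quinn and Yolanda are both knights or both knaves" needs to be False, which holds.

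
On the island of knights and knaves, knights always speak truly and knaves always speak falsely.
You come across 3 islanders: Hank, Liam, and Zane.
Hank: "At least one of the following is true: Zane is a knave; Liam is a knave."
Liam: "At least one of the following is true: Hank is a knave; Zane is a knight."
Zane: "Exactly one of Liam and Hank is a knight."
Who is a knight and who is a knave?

As a knave, Hank's statement "at least one of the following is true: Zane is a knave; Liam is a knave" should be false; it is.
Since Liam is a knight, "at least one of the following is true: Hank is a knave; Zane is a knight" needs to be true, which holds.
Zane is a knight; "exactly one of Liam and Hank is a knight" is true, as required.

Hank is a knave, Liam is a knight, and Zane is a knight.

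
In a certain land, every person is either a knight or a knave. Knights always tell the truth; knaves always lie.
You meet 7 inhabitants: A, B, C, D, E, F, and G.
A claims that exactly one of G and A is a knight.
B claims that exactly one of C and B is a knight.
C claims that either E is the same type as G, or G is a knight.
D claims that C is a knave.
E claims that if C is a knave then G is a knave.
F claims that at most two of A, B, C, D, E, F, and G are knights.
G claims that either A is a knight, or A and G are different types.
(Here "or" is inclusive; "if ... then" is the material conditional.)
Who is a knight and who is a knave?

A (knave): "exactly one of G and A is a knight" — false. ✓
B is a knight; "exactly one of C and B is a knight" is True, as required.
C is a knave; "either E is the same type as G, or G is a knight" is false, as required.
As a knight, D's statement "C is a knave" should be True; it is.
As a knight, E's statement "if C is a knave then G is a knave" should be True; it is.
As a knave, F's statement "at most two of A, B, C, D, E, F, and G are knights" should be false; it is.
As a knave, G's statement "either A is a knight, or A and G are different types" should be false; it is.

A is a knave, B is a knight, C is a knave, D is a knight, E is a knight, F is a knave, and G is a knave.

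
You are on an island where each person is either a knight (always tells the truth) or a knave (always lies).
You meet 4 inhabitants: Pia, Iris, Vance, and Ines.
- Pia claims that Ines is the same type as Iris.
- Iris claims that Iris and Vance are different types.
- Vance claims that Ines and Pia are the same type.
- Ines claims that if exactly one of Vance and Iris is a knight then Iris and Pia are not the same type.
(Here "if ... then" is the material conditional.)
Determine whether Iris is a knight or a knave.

Iris is a knave.

Consistent assignments: {Pia=knave, Iris=knave, Vance=knave, Ines=knight}
In every consistent assignment, Iris is a knave.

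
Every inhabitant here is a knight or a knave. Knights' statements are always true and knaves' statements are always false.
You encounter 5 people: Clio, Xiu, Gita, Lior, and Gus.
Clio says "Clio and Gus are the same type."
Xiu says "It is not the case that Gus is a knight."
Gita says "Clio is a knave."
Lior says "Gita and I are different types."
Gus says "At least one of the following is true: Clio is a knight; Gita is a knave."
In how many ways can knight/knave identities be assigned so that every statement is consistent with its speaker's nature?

Consistent assignments:
  Clio=knight, Xiu=knave, Gita=knave, Lior=knight, Gus=knight
  Clio=knight, Xiu=knave, Gita=knave, Lior=knave, Gus=knight

2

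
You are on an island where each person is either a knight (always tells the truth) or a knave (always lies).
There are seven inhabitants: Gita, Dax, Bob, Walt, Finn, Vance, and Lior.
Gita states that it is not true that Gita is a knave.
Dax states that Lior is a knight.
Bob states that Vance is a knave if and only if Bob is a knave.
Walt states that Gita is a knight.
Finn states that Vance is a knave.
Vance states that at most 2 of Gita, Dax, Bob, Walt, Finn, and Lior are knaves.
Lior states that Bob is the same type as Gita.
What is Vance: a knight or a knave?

Vance is a knight.

Consistent assignments: {Gita=knight, Dax=knight, Bob=knight, Walt=knight, Finn=knave, Vance=knight, Lior=knight}
In every consistent assignment, Vance is a knight.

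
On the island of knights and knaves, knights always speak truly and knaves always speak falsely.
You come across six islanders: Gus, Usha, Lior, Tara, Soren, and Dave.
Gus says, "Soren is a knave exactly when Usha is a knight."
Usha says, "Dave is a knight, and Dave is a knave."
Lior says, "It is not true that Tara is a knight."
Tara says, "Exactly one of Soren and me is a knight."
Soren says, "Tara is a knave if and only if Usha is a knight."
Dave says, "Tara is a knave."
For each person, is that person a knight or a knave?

Gus is a knave, Usha is a knave, Lior is a knight, Tara is a knave, Soren is a knave, and Dave is a knight.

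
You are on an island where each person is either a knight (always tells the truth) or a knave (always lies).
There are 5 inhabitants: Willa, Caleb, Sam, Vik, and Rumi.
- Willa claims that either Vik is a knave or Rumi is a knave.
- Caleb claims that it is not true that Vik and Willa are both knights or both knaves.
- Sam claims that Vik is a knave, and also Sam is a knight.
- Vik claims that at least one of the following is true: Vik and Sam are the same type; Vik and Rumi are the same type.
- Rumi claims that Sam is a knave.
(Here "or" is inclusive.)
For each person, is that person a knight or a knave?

Willa is a knave, and the claim "either Vik is a knave or Rumi is a knave" is indeed False.
As a knight, Caleb's statement "it is not true that Vik and Willa are both knights or both knaves" should be True; it is.
Sam is a knave, so "Vik is a knave, and also Sam is a knight" must be False — and it is.
As a knight, Vik's statement "at least one of the following is true: Vik and Sam are the same type; Vik and Rumi are the same type" should be True; it is.
Since Rumi is a knight, "Sam is a knave" needs to be True, which holds.

Willa is a knave, Caleb is a knight, Sam is a knave, Vik is a knight, and Rumi is a knight.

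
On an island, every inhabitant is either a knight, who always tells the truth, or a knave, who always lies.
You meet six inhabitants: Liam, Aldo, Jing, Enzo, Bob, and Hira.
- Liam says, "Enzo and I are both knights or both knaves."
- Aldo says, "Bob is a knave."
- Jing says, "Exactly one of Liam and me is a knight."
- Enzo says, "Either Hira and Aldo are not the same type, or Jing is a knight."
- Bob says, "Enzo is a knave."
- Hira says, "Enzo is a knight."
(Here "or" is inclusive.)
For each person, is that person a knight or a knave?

Knights: Aldo, Jing, Enzo, and Hira. Knaves: Liam and Bob.

Liam is a knave; "Enzo and I are both knights or both knaves" is False, as required.
Since Aldo is a knight, "Bob is a knave" needs to be True, which holds.
As a knight, Jing's statement "exactly one of Liam and me is a knight" should be True; it is.
Enzo (knight): "either Hira and Aldo are not the same type, or Jing is a knight" — True. ✓
As a knave, Bob's statement "Enzo is a knave" should be False; it is.
As a knight, Hira's statement "Enzo is a knight" should be True; it is.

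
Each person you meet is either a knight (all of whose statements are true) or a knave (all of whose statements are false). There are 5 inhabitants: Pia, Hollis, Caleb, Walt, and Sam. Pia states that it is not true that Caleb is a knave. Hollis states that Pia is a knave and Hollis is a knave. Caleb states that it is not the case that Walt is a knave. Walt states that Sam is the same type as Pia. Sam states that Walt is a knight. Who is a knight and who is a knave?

Pia is a knight, Hollis is a knave, Caleb is a knight, Walt is a knight, and Sam is a knight.

Suppose Pia is a knave. Then Pia's statement "it is not true that Caleb is a knave" would have to be false. Checking the 16 ways to assign the others, none is consistent with every speaker.
(For instance, with Hollis=knave, Caleb=knight, Walt=knight, Sam=knight, Pia's claim "it is not true that Caleb is a knave" comes out true where it would need to be false.)
So Pia must be a knight, making "it is not true that Caleb is a knave" true. Taking Pia=knight, Hollis=knave, Caleb=knight, Walt=knight, Sam=knight, each remaining statement checks out:
  Hollis (knave): "Pia is a knave and Hollis is a knave" — false. ✓
  Caleb (knight): "it is not the case that Walt is a knave" — true. ✓
  Walt (knight): "Sam is the same type as Pia" — true. ✓
  Sam (knight): "Walt is a knight" — true. ✓
This is the unique consistent assignment.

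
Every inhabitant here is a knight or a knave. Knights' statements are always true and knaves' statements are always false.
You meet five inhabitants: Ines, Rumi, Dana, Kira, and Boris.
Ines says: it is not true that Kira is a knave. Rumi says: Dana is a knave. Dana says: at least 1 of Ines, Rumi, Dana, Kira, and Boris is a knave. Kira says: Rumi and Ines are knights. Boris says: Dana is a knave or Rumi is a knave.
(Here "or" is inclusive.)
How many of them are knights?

The unique consistent assignment is Ines=knave, Rumi=knave, Dana=knight, Kira=knave, Boris=knight.
That has 2 knights.

2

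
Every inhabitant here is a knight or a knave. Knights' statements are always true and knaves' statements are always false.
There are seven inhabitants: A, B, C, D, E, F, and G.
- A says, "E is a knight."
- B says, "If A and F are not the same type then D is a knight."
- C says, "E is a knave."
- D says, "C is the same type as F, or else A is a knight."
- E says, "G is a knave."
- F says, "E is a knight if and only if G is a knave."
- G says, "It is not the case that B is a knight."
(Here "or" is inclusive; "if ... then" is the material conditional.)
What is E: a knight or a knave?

E is a knight.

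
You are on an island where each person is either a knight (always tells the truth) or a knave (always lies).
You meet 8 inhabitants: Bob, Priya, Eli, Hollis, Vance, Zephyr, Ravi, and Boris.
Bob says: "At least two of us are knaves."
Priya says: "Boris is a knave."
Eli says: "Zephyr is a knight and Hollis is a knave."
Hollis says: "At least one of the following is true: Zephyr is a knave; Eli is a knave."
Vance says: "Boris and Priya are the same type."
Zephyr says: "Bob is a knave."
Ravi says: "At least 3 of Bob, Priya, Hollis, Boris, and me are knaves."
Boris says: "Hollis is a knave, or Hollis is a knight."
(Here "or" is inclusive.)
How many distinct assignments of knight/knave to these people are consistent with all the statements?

Consistent assignments:
  Bob=knight, Priya=knave, Eli=knave, Hollis=knight, Vance=knave, Zephyr=knave, Ravi=knave, Boris=knight

1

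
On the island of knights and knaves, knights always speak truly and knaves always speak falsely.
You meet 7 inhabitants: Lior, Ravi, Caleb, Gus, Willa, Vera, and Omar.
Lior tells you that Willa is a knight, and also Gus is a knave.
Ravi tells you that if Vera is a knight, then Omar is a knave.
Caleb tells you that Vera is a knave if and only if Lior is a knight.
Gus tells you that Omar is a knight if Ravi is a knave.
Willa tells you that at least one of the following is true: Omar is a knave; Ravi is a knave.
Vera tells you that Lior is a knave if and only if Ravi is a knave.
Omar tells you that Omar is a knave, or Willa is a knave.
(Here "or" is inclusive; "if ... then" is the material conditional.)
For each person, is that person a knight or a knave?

As a knave, Lior's statement "Willa is a knight, and also Gus is a knave" should be False; it is.
Ravi is a knight, so "if Vera is a knight, then Omar is a knave" must be True — and it is.
Caleb is a knave; "Vera is a knave if and only if Lior is a knight" is False, as required.
Gus is a knight; "Omar is a knight if Ravi is a knave" is True, as required.
Willa (knave): "at least one of the following is true: Omar is a knave; Ravi is a knave" — False. ✓
As a knave, Vera's statement "Lior is a knave if and only if Ravi is a knave" should be False; it is.
Omar is a knight, and the claim "Omar is a knave, or Willa is a knave" is indeed True.

Knights: Ravi, Gus, and Omar. Knaves: Lior, Caleb, Willa, and Vera.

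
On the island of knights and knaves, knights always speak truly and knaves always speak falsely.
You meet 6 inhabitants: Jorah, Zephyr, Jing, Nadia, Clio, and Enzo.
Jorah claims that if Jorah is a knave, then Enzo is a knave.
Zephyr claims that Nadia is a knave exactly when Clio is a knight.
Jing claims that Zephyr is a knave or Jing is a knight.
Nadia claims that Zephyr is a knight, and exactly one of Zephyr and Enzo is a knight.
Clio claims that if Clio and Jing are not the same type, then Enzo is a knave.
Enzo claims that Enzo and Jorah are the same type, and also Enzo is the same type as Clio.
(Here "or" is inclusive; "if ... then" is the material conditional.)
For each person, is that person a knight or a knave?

Jorah is a knight, Zephyr is a knight, Jing is a knight, Nadia is a knave, Clio is a knight, and Enzo is a knight.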